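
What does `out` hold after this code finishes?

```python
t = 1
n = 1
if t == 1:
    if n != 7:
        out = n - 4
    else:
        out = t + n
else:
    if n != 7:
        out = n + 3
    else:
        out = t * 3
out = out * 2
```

t=1, n=1
t == 1 is True; n != 7 is True
→ out = n - 4 = -3
out = (-3)*2 = -6

-6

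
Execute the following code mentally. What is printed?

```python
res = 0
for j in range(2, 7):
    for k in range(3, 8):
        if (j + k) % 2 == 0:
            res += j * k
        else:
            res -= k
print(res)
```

j=2,k=3: odd sum, res = 0-3 = -3
j=2,k=4: even sum, res = (-3)+8 = 5
j=2,k=5: odd sum, res = 5-5 = 0
j=2,k=6: even sum, res = 0+12 = 12
j=2,k=7: odd sum, res = 12-7 = 5
j=3,k=3: even sum, res = 5+9 = 14
j=3,k=4: odd sum, res = 14-4 = 10
j=3,k=5: even sum, res = 10+15 = 25
j=3,k=6: odd sum, res = 25-6 = 19
j=3,k=7: even sum, res = 19+21 = 40
j=4,k=3: odd sum, res = 40-3 = 37
j=4,k=4: even sum, res = 37+16 = 53
j=4,k=5: odd sum, res = 53-5 = 48
j=4,k=6: even sum, res = 48+24 = 72
j=4,k=7: odd sum, res = 72-7 = 65
j=5,k=3: even sum, res = 65+15 = 80
j=5,k=4: odd sum, res = 80-4 = 76
j=5,k=5: even sum, res = 76+25 = 101
j=5,k=6: odd sum, res = 101-6 = 95
j=5,k=7: even sum, res = 95+35 = 130
j=6,k=3: odd sum, res = 130-3 = 127
j=6,k=4: even sum, res = 127+24 = 151
j=6,k=5: odd sum, res = 151-5 = 146
j=6,k=6: even sum, res = 146+36 = 182
j=6,k=7: odd sum, res = 182-7 = 175

175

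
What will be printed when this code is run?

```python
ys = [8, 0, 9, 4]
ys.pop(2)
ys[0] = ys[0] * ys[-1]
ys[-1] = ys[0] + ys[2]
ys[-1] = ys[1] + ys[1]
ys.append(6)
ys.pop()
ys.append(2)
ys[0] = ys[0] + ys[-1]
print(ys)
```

pop(2) removes 9 → [8, 0, 4]
ys[0] = ys[0]*ys[-1] = 8*4 = 32 → [32, 0, 4]
ys[-1] = ys[0]+ys[2] = 32+4 = 36 → [32, 0, 36]
ys[-1] = ys[1]+ys[1] = 0+0 = 0 → [32, 0, 0]
append 6 → [32, 0, 0, 6]
pop() removes 6 → [32, 0, 0]
append 2 → [32, 0, 0, 2]
ys[0] = ys[0]+ys[-1] = 32+2 = 34 → [34, 0, 0, 2]

[34, 0, 0, 2]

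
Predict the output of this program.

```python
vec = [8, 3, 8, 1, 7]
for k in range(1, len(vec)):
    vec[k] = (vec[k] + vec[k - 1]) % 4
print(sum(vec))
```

k=1: vec[1] = (3+8)%4 = 3 → [8, 3, 8, 1, 7]
k=2: vec[2] = (8+3)%4 = 3 → [8, 3, 3, 1, 7]
k=3: vec[3] = (1+3)%4 = 0 → [8, 3, 3, 0, 7]
k=4: vec[4] = (7+0)%4 = 3 → [8, 3, 3, 0, 3]
sum = 17

17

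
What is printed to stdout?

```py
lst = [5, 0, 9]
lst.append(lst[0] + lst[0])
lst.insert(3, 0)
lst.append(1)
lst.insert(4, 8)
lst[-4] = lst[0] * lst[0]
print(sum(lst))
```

58

append lst[0]+lst[0] = 5+5 = 10 → [5, 0, 9, 10]
insert 0 at 3 → [5, 0, 9, 0, 10]
append 1 → [5, 0, 9, 0, 10, 1]
insert 8 at 4 → [5, 0, 9, 0, 8, 10, 1]
lst[-4] = lst[0]*lst[0] = 5*5 = 25 → [5, 0, 9, 25, 8, 10, 1]
sum = 58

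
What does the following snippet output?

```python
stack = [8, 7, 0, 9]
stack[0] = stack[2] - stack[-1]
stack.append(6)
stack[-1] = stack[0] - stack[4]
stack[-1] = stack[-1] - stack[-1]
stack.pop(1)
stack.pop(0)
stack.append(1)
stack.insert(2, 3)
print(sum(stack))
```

13

stack[0] = stack[2]-stack[-1] = 0-9 = -9 → [-9, 7, 0, 9]
append 6 → [-9, 7, 0, 9, 6]
stack[-1] = stack[0]-stack[4] = (-9)-6 = -15 → [-9, 7, 0, 9, -15]
stack[-1] = stack[-1]-stack[-1] = (-15)-(-15) = 0 → [-9, 7, 0, 9, 0]
pop(1) removes 7 → [-9, 0, 9, 0]
pop(0) removes -9 → [0, 9, 0]
append 1 → [0, 9, 0, 1]
insert 3 at 2 → [0, 9, 3, 0, 1]
sum = 13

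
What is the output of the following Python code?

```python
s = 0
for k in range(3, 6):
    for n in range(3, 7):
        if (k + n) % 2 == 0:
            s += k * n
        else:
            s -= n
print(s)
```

76

k=3,n=3: even sum, s = 0+9 = 9
k=3,n=4: odd sum, s = 9-4 = 5
k=3,n=5: even sum, s = 5+15 = 20
k=3,n=6: odd sum, s = 20-6 = 14
k=4,n=3: odd sum, s = 14-3 = 11
k=4,n=4: even sum, s = 11+16 = 27
k=4,n=5: odd sum, s = 27-5 = 22
k=4,n=6: even sum, s = 22+24 = 46
k=5,n=3: even sum, s = 46+15 = 61
k=5,n=4: odd sum, s = 61-4 = 57
k=5,n=5: even sum, s = 57+25 = 82
k=5,n=6: odd sum, s = 82-6 = 76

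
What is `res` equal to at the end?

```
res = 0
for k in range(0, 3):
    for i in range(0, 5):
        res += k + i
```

45

k=0,i=0: res = 0+0 = 0
k=0,i=1: res = 0+1 = 1
k=0,i=2: res = 1+2 = 3
k=0,i=3: res = 3+3 = 6
k=0,i=4: res = 6+4 = 10
k=1,i=0: res = 10+1 = 11
k=1,i=1: res = 11+2 = 13
k=1,i=2: res = 13+3 = 16
k=1,i=3: res = 16+4 = 20
k=1,i=4: res = 20+5 = 25
k=2,i=0: res = 25+2 = 27
k=2,i=1: res = 27+3 = 30
k=2,i=2: res = 30+4 = 34
k=2,i=3: res = 34+5 = 39
k=2,i=4: res = 39+6 = 45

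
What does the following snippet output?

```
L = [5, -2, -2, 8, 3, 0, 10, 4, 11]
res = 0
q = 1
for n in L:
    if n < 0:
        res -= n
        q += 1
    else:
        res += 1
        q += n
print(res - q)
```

-33

n=5: not <0, res = 0+1 = 1; q=6
n=-2: <0, res = 1-(-2) = 3; q=7
n=-2: <0, res = 3-(-2) = 5; q=8
n=8: not <0, res = 5+1 = 6; q=16
n=3: not <0, res = 6+1 = 7; q=19
n=0: not <0, res = 7+1 = 8; q=19
n=10: not <0, res = 8+1 = 9; q=29
n=4: not <0, res = 9+1 = 10; q=33
n=11: not <0, res = 10+1 = 11; q=44
res-q = 11-44 = -33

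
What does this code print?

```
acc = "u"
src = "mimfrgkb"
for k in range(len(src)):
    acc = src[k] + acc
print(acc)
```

k=0: prepend 'm' → 'mu'
k=1: prepend 'i' → 'imu'
k=2: prepend 'm' → 'mimu'
k=3: prepend 'f' → 'fmimu'
k=4: prepend 'r' → 'rfmimu'
k=5: prepend 'g' → 'grfmimu'
k=6: prepend 'k' → 'kgrfmimu'
k=7: prepend 'b' → 'bkgrfmimu'

bkgrfmimu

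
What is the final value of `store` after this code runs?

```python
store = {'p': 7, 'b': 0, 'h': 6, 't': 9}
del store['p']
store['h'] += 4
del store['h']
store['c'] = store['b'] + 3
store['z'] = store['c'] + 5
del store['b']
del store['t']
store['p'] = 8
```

del 'p' → {'b': 0, 'h': 6, 't': 9}
store['h'] = 6+4 = 10 → {'b': 0, 'h': 10, 't': 9}
del 'h' → {'b': 0, 't': 9}
store['c'] = store['b']+3 = 3 → {'b': 0, 't': 9, 'c': 3}
store['z'] = store['c']+5 = 8 → {'b': 0, 't': 9, 'c': 3, 'z': 8}
del 'b' → {'t': 9, 'c': 3, 'z': 8}
del 't' → {'c': 3, 'z': 8}
store['p'] = 8 → {'c': 3, 'z': 8, 'p': 8}

{'c': 3, 'z': 8, 'p': 8}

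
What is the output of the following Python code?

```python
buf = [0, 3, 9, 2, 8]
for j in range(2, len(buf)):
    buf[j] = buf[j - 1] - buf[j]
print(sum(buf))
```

-27

j=2: buf[2] = 3-9 = -6 → [0, 3, -6, 2, 8]
j=3: buf[3] = (-6)-2 = -8 → [0, 3, -6, -8, 8]
j=4: buf[4] = (-8)-8 = -16 → [0, 3, -6, -8, -16]
sum = -27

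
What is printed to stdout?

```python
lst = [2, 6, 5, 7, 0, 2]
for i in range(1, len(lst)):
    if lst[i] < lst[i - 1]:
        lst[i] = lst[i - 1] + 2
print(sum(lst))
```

i=1: 6>=2, unchanged → [2, 6, 5, 7, 0, 2]
i=2: 5<6, lst[2] = 6+2 = 8 → [2, 6, 8, 7, 0, 2]
i=3: 7<8, lst[3] = 8+2 = 10 → [2, 6, 8, 10, 0, 2]
i=4: 0<10, lst[4] = 10+2 = 12 → [2, 6, 8, 10, 12, 2]
i=5: 2<12, lst[5] = 12+2 = 14 → [2, 6, 8, 10, 12, 14]
sum = 52

52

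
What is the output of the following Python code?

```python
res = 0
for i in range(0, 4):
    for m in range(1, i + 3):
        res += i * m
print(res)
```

i=0,m=1: res = 0+0 = 0
i=0,m=2: res = 0+0 = 0
i=1,m=1: res = 0+1 = 1
i=1,m=2: res = 1+2 = 3
i=1,m=3: res = 3+3 = 6
i=2,m=1: res = 6+2 = 8
i=2,m=2: res = 8+4 = 12
i=2,m=3: res = 12+6 = 18
i=2,m=4: res = 18+8 = 26
i=3,m=1: res = 26+3 = 29
i=3,m=2: res = 29+6 = 35
i=3,m=3: res = 35+9 = 44
i=3,m=4: res = 44+12 = 56
i=3,m=5: res = 56+15 = 71

71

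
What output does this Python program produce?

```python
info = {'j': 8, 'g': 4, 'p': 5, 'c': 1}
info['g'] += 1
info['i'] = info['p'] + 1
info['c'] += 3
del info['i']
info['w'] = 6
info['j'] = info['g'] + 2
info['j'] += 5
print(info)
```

info['g'] = 4+1 = 5 → {'j': 8, 'g': 5, 'p': 5, 'c': 1}
info['i'] = info['p']+1 = 6 → {'j': 8, 'g': 5, 'p': 5, 'c': 1, 'i': 6}
info['c'] = 1+3 = 4 → {'j': 8, 'g': 5, 'p': 5, 'c': 4, 'i': 6}
del 'i' → {'j': 8, 'g': 5, 'p': 5, 'c': 4}
info['w'] = 6 → {'j': 8, 'g': 5, 'p': 5, 'c': 4, 'w': 6}
info['j'] = info['g']+2 = 7 → {'j': 7, 'g': 5, 'p': 5, 'c': 4, 'w': 6}
info['j'] = 7+5 = 12 → {'j': 12, 'g': 5, 'p': 5, 'c': 4, 'w': 6}

{'j': 12, 'g': 5, 'p': 5, 'c': 4, 'w': 6}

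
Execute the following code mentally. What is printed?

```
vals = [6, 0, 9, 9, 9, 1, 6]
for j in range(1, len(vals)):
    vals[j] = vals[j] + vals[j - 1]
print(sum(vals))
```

j=1: vals[1] = 0+6 = 6 → [6, 6, 9, 9, 9, 1, 6]
j=2: vals[2] = 9+6 = 15 → [6, 6, 15, 9, 9, 1, 6]
j=3: vals[3] = 9+15 = 24 → [6, 6, 15, 24, 9, 1, 6]
j=4: vals[4] = 9+24 = 33 → [6, 6, 15, 24, 33, 1, 6]
j=5: vals[5] = 1+33 = 34 → [6, 6, 15, 24, 33, 34, 6]
j=6: vals[6] = 6+34 = 40 → [6, 6, 15, 24, 33, 34, 40]
sum = 158

158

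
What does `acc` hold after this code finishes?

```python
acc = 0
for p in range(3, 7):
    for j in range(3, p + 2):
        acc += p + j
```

p=3,j=3: acc = 0+6 = 6
p=3,j=4: acc = 6+7 = 13
p=4,j=3: acc = 13+7 = 20
p=4,j=4: acc = 20+8 = 28
p=4,j=5: acc = 28+9 = 37
p=5,j=3: acc = 37+8 = 45
p=5,j=4: acc = 45+9 = 54
p=5,j=5: acc = 54+10 = 64
p=5,j=6: acc = 64+11 = 75
p=6,j=3: acc = 75+9 = 84
p=6,j=4: acc = 84+10 = 94
p=6,j=5: acc = 94+11 = 105
p=6,j=6: acc = 105+12 = 117
p=6,j=7: acc = 117+13 = 130

130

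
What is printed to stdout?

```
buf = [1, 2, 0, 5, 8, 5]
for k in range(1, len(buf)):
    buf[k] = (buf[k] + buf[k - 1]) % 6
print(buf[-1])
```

3

k=1: buf[1] = (2+1)%6 = 3 → [1, 3, 0, 5, 8, 5]
k=2: buf[2] = (0+3)%6 = 3 → [1, 3, 3, 5, 8, 5]
k=3: buf[3] = (5+3)%6 = 2 → [1, 3, 3, 2, 8, 5]
k=4: buf[4] = (8+2)%6 = 4 → [1, 3, 3, 2, 4, 5]
k=5: buf[5] = (5+4)%6 = 3 → [1, 3, 3, 2, 4, 3]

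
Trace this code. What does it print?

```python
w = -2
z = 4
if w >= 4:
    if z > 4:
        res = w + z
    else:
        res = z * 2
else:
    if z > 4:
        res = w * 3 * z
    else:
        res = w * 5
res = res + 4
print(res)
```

-6

w=-2, z=4
w >= 4 is False; z > 4 is False
→ res = w * 5 = -10
res = (-10)+4 = -6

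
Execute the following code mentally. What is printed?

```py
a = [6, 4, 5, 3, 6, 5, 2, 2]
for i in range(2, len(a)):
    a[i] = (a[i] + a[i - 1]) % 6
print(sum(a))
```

i=2: a[2] = (5+4)%6 = 3 → [6, 4, 3, 3, 6, 5, 2, 2]
i=3: a[3] = (3+3)%6 = 0 → [6, 4, 3, 0, 6, 5, 2, 2]
i=4: a[4] = (6+0)%6 = 0 → [6, 4, 3, 0, 0, 5, 2, 2]
i=5: a[5] = (5+0)%6 = 5 → [6, 4, 3, 0, 0, 5, 2, 2]
i=6: a[6] = (2+5)%6 = 1 → [6, 4, 3, 0, 0, 5, 1, 2]
i=7: a[7] = (2+1)%6 = 3 → [6, 4, 3, 0, 0, 5, 1, 3]
sum = 22

22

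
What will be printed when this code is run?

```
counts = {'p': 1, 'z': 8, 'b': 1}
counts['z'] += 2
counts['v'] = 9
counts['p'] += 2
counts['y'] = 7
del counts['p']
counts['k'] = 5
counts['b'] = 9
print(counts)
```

{'z': 10, 'b': 9, 'v': 9, 'y': 7, 'k': 5}

counts['z'] = 8+2 = 10 → {'p': 1, 'z': 10, 'b': 1}
counts['v'] = 9 → {'p': 1, 'z': 10, 'b': 1, 'v': 9}
counts['p'] = 1+2 = 3 → {'p': 3, 'z': 10, 'b': 1, 'v': 9}
counts['y'] = 7 → {'p': 3, 'z': 10, 'b': 1, 'v': 9, 'y': 7}
del 'p' → {'z': 10, 'b': 1, 'v': 9, 'y': 7}
counts['k'] = 5 → {'z': 10, 'b': 1, 'v': 9, 'y': 7, 'k': 5}
counts['b'] = 9 → {'z': 10, 'b': 9, 'v': 9, 'y': 7, 'k': 5}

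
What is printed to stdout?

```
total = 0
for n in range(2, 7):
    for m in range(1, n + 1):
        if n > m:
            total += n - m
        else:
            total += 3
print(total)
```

50

n=2,m=1: 2>1, total = 0+1 = 1
n=2,m=2: not 2>2, total = 1+3 = 4
n=3,m=1: 3>1, total = 4+2 = 6
n=3,m=2: 3>2, total = 6+1 = 7
n=3,m=3: not 3>3, total = 7+3 = 10
n=4,m=1: 4>1, total = 10+3 = 13
n=4,m=2: 4>2, total = 13+2 = 15
n=4,m=3: 4>3, total = 15+1 = 16
n=4,m=4: not 4>4, total = 16+3 = 19
n=5,m=1: 5>1, total = 19+4 = 23
n=5,m=2: 5>2, total = 23+3 = 26
n=5,m=3: 5>3, total = 26+2 = 28
n=5,m=4: 5>4, total = 28+1 = 29
n=5,m=5: not 5>5, total = 29+3 = 32
n=6,m=1: 6>1, total = 32+5 = 37
n=6,m=2: 6>2, total = 37+4 = 41
n=6,m=3: 6>3, total = 41+3 = 44
n=6,m=4: 6>4, total = 44+2 = 46
n=6,m=5: 6>5, total = 46+1 = 47
n=6,m=6: not 6>6, total = 47+3 = 50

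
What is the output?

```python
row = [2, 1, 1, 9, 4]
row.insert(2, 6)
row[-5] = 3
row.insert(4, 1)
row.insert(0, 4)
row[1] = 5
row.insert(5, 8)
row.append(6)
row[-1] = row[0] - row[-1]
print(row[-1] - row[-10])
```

insert 6 at 2 → [2, 1, 6, 1, 9, 4]
row[-5] = 3 → [2, 3, 6, 1, 9, 4]
insert 1 at 4 → [2, 3, 6, 1, 1, 9, 4]
insert 4 at 0 → [4, 2, 3, 6, 1, 1, 9, 4]
row[1] = 5 → [4, 5, 3, 6, 1, 1, 9, 4]
insert 8 at 5 → [4, 5, 3, 6, 1, 8, 1, 9, 4]
append 6 → [4, 5, 3, 6, 1, 8, 1, 9, 4, 6]
row[-1] = row[0]-row[-1] = 4-6 = -2 → [4, 5, 3, 6, 1, 8, 1, 9, 4, -2]
row[-1]-row[-10] = (-2)-4 = -6

-6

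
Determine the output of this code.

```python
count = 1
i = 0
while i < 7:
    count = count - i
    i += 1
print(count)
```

-20

i=0: count = 1-0 = 1
i=1: count = 1-1 = 0
i=2: count = 0-2 = -2
i=3: count = (-2)-3 = -5
i=4: count = (-5)-4 = -9
i=5: count = (-9)-5 = -14
i=6: count = (-14)-6 = -20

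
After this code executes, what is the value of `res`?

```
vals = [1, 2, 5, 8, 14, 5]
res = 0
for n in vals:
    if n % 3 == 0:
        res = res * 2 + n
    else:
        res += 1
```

6

n=1: not %3==0, res = 0+1 = 1
n=2: not %3==0, res = 1+1 = 2
n=5: not %3==0, res = 2+1 = 3
n=8: not %3==0, res = 3+1 = 4
n=14: not %3==0, res = 4+1 = 5
n=5: not %3==0, res = 5+1 = 6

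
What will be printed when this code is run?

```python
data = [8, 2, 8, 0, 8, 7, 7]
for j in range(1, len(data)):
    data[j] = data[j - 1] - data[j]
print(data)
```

[8, 6, -2, -2, -10, -17, -24]

j=1: data[1] = 8-2 = 6 → [8, 6, 8, 0, 8, 7, 7]
j=2: data[2] = 6-8 = -2 → [8, 6, -2, 0, 8, 7, 7]
j=3: data[3] = (-2)-0 = -2 → [8, 6, -2, -2, 8, 7, 7]
j=4: data[4] = (-2)-8 = -10 → [8, 6, -2, -2, -10, 7, 7]
j=5: data[5] = (-10)-7 = -17 → [8, 6, -2, -2, -10, -17, 7]
j=6: data[6] = (-17)-7 = -24 → [8, 6, -2, -2, -10, -17, -24]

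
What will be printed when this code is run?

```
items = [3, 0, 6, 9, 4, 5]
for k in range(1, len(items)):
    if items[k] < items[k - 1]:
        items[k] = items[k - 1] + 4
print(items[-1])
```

k=1: 0<3, items[1] = 3+4 = 7 → [3, 7, 6, 9, 4, 5]
k=2: 6<7, items[2] = 7+4 = 11 → [3, 7, 11, 9, 4, 5]
k=3: 9<11, items[3] = 11+4 = 15 → [3, 7, 11, 15, 4, 5]
k=4: 4<15, items[4] = 15+4 = 19 → [3, 7, 11, 15, 19, 5]
k=5: 5<19, items[5] = 19+4 = 23 → [3, 7, 11, 15, 19, 23]

23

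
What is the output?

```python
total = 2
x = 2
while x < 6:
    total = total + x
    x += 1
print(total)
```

16

x=2: total = 2+2 = 4
x=3: total = 4+3 = 7
x=4: total = 7+4 = 11
x=5: total = 11+5 = 16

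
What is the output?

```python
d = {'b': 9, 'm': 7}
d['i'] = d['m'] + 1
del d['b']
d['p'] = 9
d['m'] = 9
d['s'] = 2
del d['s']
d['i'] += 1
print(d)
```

{'m': 9, 'i': 9, 'p': 9}

d['i'] = d['m']+1 = 8 → {'b': 9, 'm': 7, 'i': 8}
del 'b' → {'m': 7, 'i': 8}
d['p'] = 9 → {'m': 7, 'i': 8, 'p': 9}
d['m'] = 9 → {'m': 9, 'i': 8, 'p': 9}
d['s'] = 2 → {'m': 9, 'i': 8, 'p': 9, 's': 2}
del 's' → {'m': 9, 'i': 8, 'p': 9}
d['i'] = 8+1 = 9 → {'m': 9, 'i': 9, 'p': 9}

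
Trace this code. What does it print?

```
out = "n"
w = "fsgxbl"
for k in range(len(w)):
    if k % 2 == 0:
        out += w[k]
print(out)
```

nfgb

k=0: add 'f' → 'nf'
k=1: skip
k=2: add 'g' → 'nfg'
k=3: skip
k=4: add 'b' → 'nfgb'
k=5: skip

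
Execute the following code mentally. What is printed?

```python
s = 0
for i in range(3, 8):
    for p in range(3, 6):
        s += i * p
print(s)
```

i=3,p=3: s = 0+9 = 9
i=3,p=4: s = 9+12 = 21
i=3,p=5: s = 21+15 = 36
i=4,p=3: s = 36+12 = 48
i=4,p=4: s = 48+16 = 64
i=4,p=5: s = 64+20 = 84
i=5,p=3: s = 84+15 = 99
i=5,p=4: s = 99+20 = 119
i=5,p=5: s = 119+25 = 144
i=6,p=3: s = 144+18 = 162
i=6,p=4: s = 162+24 = 186
i=6,p=5: s = 186+30 = 216
i=7,p=3: s = 216+21 = 237
i=7,p=4: s = 237+28 = 265
i=7,p=5: s = 265+35 = 300

300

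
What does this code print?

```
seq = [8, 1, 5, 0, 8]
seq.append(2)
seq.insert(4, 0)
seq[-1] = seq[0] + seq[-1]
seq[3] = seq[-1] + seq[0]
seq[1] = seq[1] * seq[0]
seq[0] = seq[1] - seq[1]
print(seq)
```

append 2 → [8, 1, 5, 0, 8, 2]
insert 0 at 4 → [8, 1, 5, 0, 0, 8, 2]
seq[-1] = seq[0]+seq[-1] = 8+2 = 10 → [8, 1, 5, 0, 0, 8, 10]
seq[3] = seq[-1]+seq[0] = 10+8 = 18 → [8, 1, 5, 18, 0, 8, 10]
seq[1] = seq[1]*seq[0] = 1*8 = 8 → [8, 8, 5, 18, 0, 8, 10]
seq[0] = seq[1]-seq[1] = 8-8 = 0 → [0, 8, 5, 18, 0, 8, 10]

[0, 8, 5, 18, 0, 8, 10]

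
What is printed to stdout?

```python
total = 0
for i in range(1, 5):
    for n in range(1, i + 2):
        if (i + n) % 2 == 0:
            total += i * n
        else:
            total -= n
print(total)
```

i=1,n=1: even sum, total = 0+1 = 1
i=1,n=2: odd sum, total = 1-2 = -1
i=2,n=1: odd sum, total = (-1)-1 = -2
i=2,n=2: even sum, total = (-2)+4 = 2
i=2,n=3: odd sum, total = 2-3 = -1
i=3,n=1: even sum, total = (-1)+3 = 2
i=3,n=2: odd sum, total = 2-2 = 0
i=3,n=3: even sum, total = 0+9 = 9
i=3,n=4: odd sum, total = 9-4 = 5
i=4,n=1: odd sum, total = 5-1 = 4
i=4,n=2: even sum, total = 4+8 = 12
i=4,n=3: odd sum, total = 12-3 = 9
i=4,n=4: even sum, total = 9+16 = 25
i=4,n=5: odd sum, total = 25-5 = 20

20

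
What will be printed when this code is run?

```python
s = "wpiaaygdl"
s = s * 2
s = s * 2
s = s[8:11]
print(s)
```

repeat ×2 → 'wpiaaygdlwpiaaygdl'
repeat ×2 → 'wpiaaygdlwpiaaygdlwpiaaygdlwpiaaygdl'
slice [8:11] → 'lwp'

lwp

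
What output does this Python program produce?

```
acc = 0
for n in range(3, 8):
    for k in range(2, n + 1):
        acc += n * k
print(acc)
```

n=3,k=2: acc = 0+6 = 6
n=3,k=3: acc = 6+9 = 15
n=4,k=2: acc = 15+8 = 23
n=4,k=3: acc = 23+12 = 35
n=4,k=4: acc = 35+16 = 51
n=5,k=2: acc = 51+10 = 61
n=5,k=3: acc = 61+15 = 76
n=5,k=4: acc = 76+20 = 96
n=5,k=5: acc = 96+25 = 121
n=6,k=2: acc = 121+12 = 133
n=6,k=3: acc = 133+18 = 151
n=6,k=4: acc = 151+24 = 175
n=6,k=5: acc = 175+30 = 205
n=6,k=6: acc = 205+36 = 241
n=7,k=2: acc = 241+14 = 255
n=7,k=3: acc = 255+21 = 276
n=7,k=4: acc = 276+28 = 304
n=7,k=5: acc = 304+35 = 339
n=7,k=6: acc = 339+42 = 381
n=7,k=7: acc = 381+49 = 430

430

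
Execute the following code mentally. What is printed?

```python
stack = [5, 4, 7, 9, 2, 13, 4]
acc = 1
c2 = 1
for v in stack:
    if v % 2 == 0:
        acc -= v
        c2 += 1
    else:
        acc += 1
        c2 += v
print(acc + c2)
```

33

v=5: not even, acc = 1+1 = 2; c2=6
v=4: even, acc = 2-4 = -2; c2=7
v=7: not even, acc = (-2)+1 = -1; c2=14
v=9: not even, acc = (-1)+1 = 0; c2=23
v=2: even, acc = 0-2 = -2; c2=24
v=13: not even, acc = (-2)+1 = -1; c2=37
v=4: even, acc = (-1)-4 = -5; c2=38
acc+c2 = (-5)+38 = 33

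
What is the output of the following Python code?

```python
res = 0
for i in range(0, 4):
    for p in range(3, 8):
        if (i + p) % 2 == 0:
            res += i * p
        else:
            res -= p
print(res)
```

30

i=0,p=3: odd sum, res = 0-3 = -3
i=0,p=4: even sum, res = (-3)+0 = -3
i=0,p=5: odd sum, res = (-3)-5 = -8
i=0,p=6: even sum, res = (-8)+0 = -8
i=0,p=7: odd sum, res = (-8)-7 = -15
i=1,p=3: even sum, res = (-15)+3 = -12
i=1,p=4: odd sum, res = (-12)-4 = -16
i=1,p=5: even sum, res = (-16)+5 = -11
i=1,p=6: odd sum, res = (-11)-6 = -17
i=1,p=7: even sum, res = (-17)+7 = -10
i=2,p=3: odd sum, res = (-10)-3 = -13
i=2,p=4: even sum, res = (-13)+8 = -5
i=2,p=5: odd sum, res = (-5)-5 = -10
i=2,p=6: even sum, res = (-10)+12 = 2
i=2,p=7: odd sum, res = 2-7 = -5
i=3,p=3: even sum, res = (-5)+9 = 4
i=3,p=4: odd sum, res = 4-4 = 0
i=3,p=5: even sum, res = 0+15 = 15
i=3,p=6: odd sum, res = 15-6 = 9
i=3,p=7: even sum, res = 9+21 = 30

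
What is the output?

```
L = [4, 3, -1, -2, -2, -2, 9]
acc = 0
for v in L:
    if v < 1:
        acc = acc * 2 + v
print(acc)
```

v=4: not <1
v=3: not <1
v=-1: <1, acc = 0*2+(-1) = -1
v=-2: <1, acc = (-1)*2+(-2) = -4
v=-2: <1, acc = (-4)*2+(-2) = -10
v=-2: <1, acc = (-10)*2+(-2) = -22
v=9: not <1

-22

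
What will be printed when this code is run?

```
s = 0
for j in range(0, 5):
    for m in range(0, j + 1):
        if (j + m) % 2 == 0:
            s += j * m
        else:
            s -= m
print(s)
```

j=0,m=0: even sum, s = 0+0 = 0
j=1,m=0: odd sum, s = 0-0 = 0
j=1,m=1: even sum, s = 0+1 = 1
j=2,m=0: even sum, s = 1+0 = 1
j=2,m=1: odd sum, s = 1-1 = 0
j=2,m=2: even sum, s = 0+4 = 4
j=3,m=0: odd sum, s = 4-0 = 4
j=3,m=1: even sum, s = 4+3 = 7
j=3,m=2: odd sum, s = 7-2 = 5
j=3,m=3: even sum, s = 5+9 = 14
j=4,m=0: even sum, s = 14+0 = 14
j=4,m=1: odd sum, s = 14-1 = 13
j=4,m=2: even sum, s = 13+8 = 21
j=4,m=3: odd sum, s = 21-3 = 18
j=4,m=4: even sum, s = 18+16 = 34

34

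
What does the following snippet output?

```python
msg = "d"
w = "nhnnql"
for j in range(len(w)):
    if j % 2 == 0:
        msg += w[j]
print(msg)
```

j=0: add 'n' → 'dn'
j=1: skip
j=2: add 'n' → 'dnn'
j=3: skip
j=4: add 'q' → 'dnnq'
j=5: skip

dnnq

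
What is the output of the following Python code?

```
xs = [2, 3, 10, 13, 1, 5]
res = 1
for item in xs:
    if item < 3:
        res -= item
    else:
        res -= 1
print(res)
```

-6

item=2: <3, res = 1-2 = -1
item=3: not <3, res = (-1)-1 = -2
item=10: not <3, res = (-2)-1 = -3
item=13: not <3, res = (-3)-1 = -4
item=1: <3, res = (-4)-1 = -5
item=5: not <3, res = (-5)-1 = -6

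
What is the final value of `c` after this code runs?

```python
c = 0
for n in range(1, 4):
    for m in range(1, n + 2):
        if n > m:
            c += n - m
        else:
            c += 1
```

n=1,m=1: not 1>1, c = 0+1 = 1
n=1,m=2: not 1>2, c = 1+1 = 2
n=2,m=1: 2>1, c = 2+1 = 3
n=2,m=2: not 2>2, c = 3+1 = 4
n=2,m=3: not 2>3, c = 4+1 = 5
n=3,m=1: 3>1, c = 5+2 = 7
n=3,m=2: 3>2, c = 7+1 = 8
n=3,m=3: not 3>3, c = 8+1 = 9
n=3,m=4: not 3>4, c = 9+1 = 10

10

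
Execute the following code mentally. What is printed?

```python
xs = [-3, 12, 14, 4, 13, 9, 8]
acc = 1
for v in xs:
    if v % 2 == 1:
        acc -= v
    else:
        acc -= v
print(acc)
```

-56

v=-3: odd, acc = 1-(-3) = 4
v=12: not odd, acc = 4-12 = -8
v=14: not odd, acc = (-8)-14 = -22
v=4: not odd, acc = (-22)-4 = -26
v=13: odd, acc = (-26)-13 = -39
v=9: odd, acc = (-39)-9 = -48
v=8: not odd, acc = (-48)-8 = -56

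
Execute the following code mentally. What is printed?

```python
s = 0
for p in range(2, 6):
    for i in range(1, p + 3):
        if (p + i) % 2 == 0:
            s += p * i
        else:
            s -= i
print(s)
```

p=2,i=1: odd sum, s = 0-1 = -1
p=2,i=2: even sum, s = (-1)+4 = 3
p=2,i=3: odd sum, s = 3-3 = 0
p=2,i=4: even sum, s = 0+8 = 8
p=3,i=1: even sum, s = 8+3 = 11
p=3,i=2: odd sum, s = 11-2 = 9
p=3,i=3: even sum, s = 9+9 = 18
p=3,i=4: odd sum, s = 18-4 = 14
p=3,i=5: even sum, s = 14+15 = 29
p=4,i=1: odd sum, s = 29-1 = 28
p=4,i=2: even sum, s = 28+8 = 36
p=4,i=3: odd sum, s = 36-3 = 33
p=4,i=4: even sum, s = 33+16 = 49
p=4,i=5: odd sum, s = 49-5 = 44
p=4,i=6: even sum, s = 44+24 = 68
p=5,i=1: even sum, s = 68+5 = 73
p=5,i=2: odd sum, s = 73-2 = 71
p=5,i=3: even sum, s = 71+15 = 86
p=5,i=4: odd sum, s = 86-4 = 82
p=5,i=5: even sum, s = 82+25 = 107
p=5,i=6: odd sum, s = 107-6 = 101
p=5,i=7: even sum, s = 101+35 = 136

136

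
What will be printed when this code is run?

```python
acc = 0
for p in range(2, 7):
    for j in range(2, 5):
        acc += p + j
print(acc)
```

p=2,j=2: acc = 0+4 = 4
p=2,j=3: acc = 4+5 = 9
p=2,j=4: acc = 9+6 = 15
p=3,j=2: acc = 15+5 = 20
p=3,j=3: acc = 20+6 = 26
p=3,j=4: acc = 26+7 = 33
p=4,j=2: acc = 33+6 = 39
p=4,j=3: acc = 39+7 = 46
p=4,j=4: acc = 46+8 = 54
p=5,j=2: acc = 54+7 = 61
p=5,j=3: acc = 61+8 = 69
p=5,j=4: acc = 69+9 = 78
p=6,j=2: acc = 78+8 = 86
p=6,j=3: acc = 86+9 = 95
p=6,j=4: acc = 95+10 = 105

105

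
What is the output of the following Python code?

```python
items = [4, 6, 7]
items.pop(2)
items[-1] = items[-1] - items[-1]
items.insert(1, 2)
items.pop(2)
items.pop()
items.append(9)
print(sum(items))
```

13

pop(2) removes 7 → [4, 6]
items[-1] = items[-1]-items[-1] = 6-6 = 0 → [4, 0]
insert 2 at 1 → [4, 2, 0]
pop(2) removes 0 → [4, 2]
pop() removes 2 → [4]
append 9 → [4, 9]
sum = 13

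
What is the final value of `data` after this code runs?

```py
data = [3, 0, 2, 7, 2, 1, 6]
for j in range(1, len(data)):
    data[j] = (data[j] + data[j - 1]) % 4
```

j=1: data[1] = (0+3)%4 = 3 → [3, 3, 2, 7, 2, 1, 6]
j=2: data[2] = (2+3)%4 = 1 → [3, 3, 1, 7, 2, 1, 6]
j=3: data[3] = (7+1)%4 = 0 → [3, 3, 1, 0, 2, 1, 6]
j=4: data[4] = (2+0)%4 = 2 → [3, 3, 1, 0, 2, 1, 6]
j=5: data[5] = (1+2)%4 = 3 → [3, 3, 1, 0, 2, 3, 6]
j=6: data[6] = (6+3)%4 = 1 → [3, 3, 1, 0, 2, 3, 1]

[3, 3, 1, 0, 2, 3, 1]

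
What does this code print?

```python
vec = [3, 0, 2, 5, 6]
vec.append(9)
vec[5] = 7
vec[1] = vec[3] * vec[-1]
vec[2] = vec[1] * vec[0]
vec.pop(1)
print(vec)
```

[3, 105, 5, 6, 7]

append 9 → [3, 0, 2, 5, 6, 9]
vec[5] = 7 → [3, 0, 2, 5, 6, 7]
vec[1] = vec[3]*vec[-1] = 5*7 = 35 → [3, 35, 2, 5, 6, 7]
vec[2] = vec[1]*vec[0] = 35*3 = 105 → [3, 35, 105, 5, 6, 7]
pop(1) removes 35 → [3, 105, 5, 6, 7]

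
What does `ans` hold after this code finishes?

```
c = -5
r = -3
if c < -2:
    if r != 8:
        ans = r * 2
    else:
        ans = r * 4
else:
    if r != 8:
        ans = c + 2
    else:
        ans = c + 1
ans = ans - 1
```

c=-5, r=-3
c < -2 is True; r != 8 is True
→ ans = r * 2 = -6
ans = (-6)-1 = -7

-7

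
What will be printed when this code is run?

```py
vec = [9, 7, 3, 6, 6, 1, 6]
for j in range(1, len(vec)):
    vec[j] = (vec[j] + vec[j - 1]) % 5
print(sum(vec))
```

j=1: vec[1] = (7+9)%5 = 1 → [9, 1, 3, 6, 6, 1, 6]
j=2: vec[2] = (3+1)%5 = 4 → [9, 1, 4, 6, 6, 1, 6]
j=3: vec[3] = (6+4)%5 = 0 → [9, 1, 4, 0, 6, 1, 6]
j=4: vec[4] = (6+0)%5 = 1 → [9, 1, 4, 0, 1, 1, 6]
j=5: vec[5] = (1+1)%5 = 2 → [9, 1, 4, 0, 1, 2, 6]
j=6: vec[6] = (6+2)%5 = 3 → [9, 1, 4, 0, 1, 2, 3]
sum = 20

20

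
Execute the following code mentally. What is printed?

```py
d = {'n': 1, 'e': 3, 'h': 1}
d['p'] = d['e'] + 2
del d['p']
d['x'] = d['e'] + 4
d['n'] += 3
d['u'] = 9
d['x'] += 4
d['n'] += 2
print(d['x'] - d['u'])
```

2

d['p'] = d['e']+2 = 5 → {'n': 1, 'e': 3, 'h': 1, 'p': 5}
del 'p' → {'n': 1, 'e': 3, 'h': 1}
d['x'] = d['e']+4 = 7 → {'n': 1, 'e': 3, 'h': 1, 'x': 7}
d['n'] = 1+3 = 4 → {'n': 4, 'e': 3, 'h': 1, 'x': 7}
d['u'] = 9 → {'n': 4, 'e': 3, 'h': 1, 'x': 7, 'u': 9}
d['x'] = 7+4 = 11 → {'n': 4, 'e': 3, 'h': 1, 'x': 11, 'u': 9}
d['n'] = 4+2 = 6 → {'n': 6, 'e': 3, 'h': 1, 'x': 11, 'u': 9}
d['x']-d['u'] = 11-9 = 2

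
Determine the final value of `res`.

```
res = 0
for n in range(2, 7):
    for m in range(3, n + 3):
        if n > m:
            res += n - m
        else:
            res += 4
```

66

n=2,m=3: not 2>3, res = 0+4 = 4
n=2,m=4: not 2>4, res = 4+4 = 8
n=3,m=3: not 3>3, res = 8+4 = 12
n=3,m=4: not 3>4, res = 12+4 = 16
n=3,m=5: not 3>5, res = 16+4 = 20
n=4,m=3: 4>3, res = 20+1 = 21
n=4,m=4: not 4>4, res = 21+4 = 25
n=4,m=5: not 4>5, res = 25+4 = 29
n=4,m=6: not 4>6, res = 29+4 = 33
n=5,m=3: 5>3, res = 33+2 = 35
n=5,m=4: 5>4, res = 35+1 = 36
n=5,m=5: not 5>5, res = 36+4 = 40
n=5,m=6: not 5>6, res = 40+4 = 44
n=5,m=7: not 5>7, res = 44+4 = 48
n=6,m=3: 6>3, res = 48+3 = 51
n=6,m=4: 6>4, res = 51+2 = 53
n=6,m=5: 6>5, res = 53+1 = 54
n=6,m=6: not 6>6, res = 54+4 = 58
n=6,m=7: not 6>7, res = 58+4 = 62
n=6,m=8: not 6>8, res = 62+4 = 66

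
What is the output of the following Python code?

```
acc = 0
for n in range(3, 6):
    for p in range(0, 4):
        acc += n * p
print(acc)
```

n=3,p=0: acc = 0+0 = 0
n=3,p=1: acc = 0+3 = 3
n=3,p=2: acc = 3+6 = 9
n=3,p=3: acc = 9+9 = 18
n=4,p=0: acc = 18+0 = 18
n=4,p=1: acc = 18+4 = 22
n=4,p=2: acc = 22+8 = 30
n=4,p=3: acc = 30+12 = 42
n=5,p=0: acc = 42+0 = 42
n=5,p=1: acc = 42+5 = 47
n=5,p=2: acc = 47+10 = 57
n=5,p=3: acc = 57+15 = 72

72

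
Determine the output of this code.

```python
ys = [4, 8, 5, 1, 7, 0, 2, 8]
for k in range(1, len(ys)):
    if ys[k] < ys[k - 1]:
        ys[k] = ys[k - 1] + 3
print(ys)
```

k=1: 8>=4, unchanged → [4, 8, 5, 1, 7, 0, 2, 8]
k=2: 5<8, ys[2] = 8+3 = 11 → [4, 8, 11, 1, 7, 0, 2, 8]
k=3: 1<11, ys[3] = 11+3 = 14 → [4, 8, 11, 14, 7, 0, 2, 8]
k=4: 7<14, ys[4] = 14+3 = 17 → [4, 8, 11, 14, 17, 0, 2, 8]
k=5: 0<17, ys[5] = 17+3 = 20 → [4, 8, 11, 14, 17, 20, 2, 8]
k=6: 2<20, ys[6] = 20+3 = 23 → [4, 8, 11, 14, 17, 20, 23, 8]
k=7: 8<23, ys[7] = 23+3 = 26 → [4, 8, 11, 14, 17, 20, 23, 26]

[4, 8, 11, 14, 17, 20, 23, 26]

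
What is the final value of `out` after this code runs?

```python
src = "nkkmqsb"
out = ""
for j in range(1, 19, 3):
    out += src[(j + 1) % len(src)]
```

j=1: add src[2]='k' → 'k'
j=4: add src[5]='s' → 'ks'
j=7: add src[1]='k' → 'ksk'
j=10: add src[4]='q' → 'kskq'
j=13: add src[0]='n' → 'kskqn'
j=16: add src[3]='m' → 'kskqnm'

'kskqnm'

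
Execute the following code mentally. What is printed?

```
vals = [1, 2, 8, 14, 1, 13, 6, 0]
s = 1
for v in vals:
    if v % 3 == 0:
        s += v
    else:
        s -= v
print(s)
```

-32

v=1: not %3==0, s = 1-1 = 0
v=2: not %3==0, s = 0-2 = -2
v=8: not %3==0, s = (-2)-8 = -10
v=14: not %3==0, s = (-10)-14 = -24
v=1: not %3==0, s = (-24)-1 = -25
v=13: not %3==0, s = (-25)-13 = -38
v=6: %3==0, s = (-38)+6 = -32
v=0: %3==0, s = (-32)+0 = -32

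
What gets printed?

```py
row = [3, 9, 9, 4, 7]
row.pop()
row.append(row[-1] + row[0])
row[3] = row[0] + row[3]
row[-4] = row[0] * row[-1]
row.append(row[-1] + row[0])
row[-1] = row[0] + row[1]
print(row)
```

[3, 21, 9, 7, 7, 24]

pop() removes 7 → [3, 9, 9, 4]
append row[-1]+row[0] = 4+3 = 7 → [3, 9, 9, 4, 7]
row[3] = row[0]+row[3] = 3+4 = 7 → [3, 9, 9, 7, 7]
row[-4] = row[0]*row[-1] = 3*7 = 21 → [3, 21, 9, 7, 7]
append row[-1]+row[0] = 7+3 = 10 → [3, 21, 9, 7, 7, 10]
row[-1] = row[0]+row[1] = 3+21 = 24 → [3, 21, 9, 7, 7, 24]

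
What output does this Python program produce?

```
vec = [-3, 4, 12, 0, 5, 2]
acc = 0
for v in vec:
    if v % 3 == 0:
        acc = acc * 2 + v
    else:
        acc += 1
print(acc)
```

18

v=-3: %3==0, acc = 0*2+(-3) = -3
v=4: not %3==0, acc = (-3)+1 = -2
v=12: %3==0, acc = (-2)*2+12 = 8
v=0: %3==0, acc = 8*2+0 = 16
v=5: not %3==0, acc = 16+1 = 17
v=2: not %3==0, acc = 17+1 = 18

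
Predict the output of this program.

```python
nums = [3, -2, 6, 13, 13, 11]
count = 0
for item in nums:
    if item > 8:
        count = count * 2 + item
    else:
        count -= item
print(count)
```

33

item=3: not >8, count = 0-3 = -3
item=-2: not >8, count = (-3)-(-2) = -1
item=6: not >8, count = (-1)-6 = -7
item=13: >8, count = (-7)*2+13 = -1
item=13: >8, count = (-1)*2+13 = 11
item=11: >8, count = 11*2+11 = 33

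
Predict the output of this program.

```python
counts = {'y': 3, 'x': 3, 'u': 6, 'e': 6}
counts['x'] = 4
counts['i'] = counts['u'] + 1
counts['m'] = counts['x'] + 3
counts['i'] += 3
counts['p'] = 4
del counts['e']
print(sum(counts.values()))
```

34

counts['x'] = 4 → {'y': 3, 'x': 4, 'u': 6, 'e': 6}
counts['i'] = counts['u']+1 = 7 → {'y': 3, 'x': 4, 'u': 6, 'e': 6, 'i': 7}
counts['m'] = counts['x']+3 = 7 → {'y': 3, 'x': 4, 'u': 6, 'e': 6, 'i': 7, 'm': 7}
counts['i'] = 7+3 = 10 → {'y': 3, 'x': 4, 'u': 6, 'e': 6, 'i': 10, 'm': 7}
counts['p'] = 4 → {'y': 3, 'x': 4, 'u': 6, 'e': 6, 'i': 10, 'm': 7, 'p': 4}
del 'e' → {'y': 3, 'x': 4, 'u': 6, 'i': 10, 'm': 7, 'p': 4}
sum of values = 34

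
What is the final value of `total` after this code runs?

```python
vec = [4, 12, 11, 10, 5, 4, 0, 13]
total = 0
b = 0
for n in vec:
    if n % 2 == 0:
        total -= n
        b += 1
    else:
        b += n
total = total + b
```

4

n=4: even, total = 0-4 = -4; b=1
n=12: even, total = (-4)-12 = -16; b=2
n=11: not even; b=13
n=10: even, total = (-16)-10 = -26; b=14
n=5: not even; b=19
n=4: even, total = (-26)-4 = -30; b=20
n=0: even, total = (-30)-0 = -30; b=21
n=13: not even; b=34
total+b = (-30)+34 = 4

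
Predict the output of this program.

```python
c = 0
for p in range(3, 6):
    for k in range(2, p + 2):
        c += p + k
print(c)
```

p=3,k=2: c = 0+5 = 5
p=3,k=3: c = 5+6 = 11
p=3,k=4: c = 11+7 = 18
p=4,k=2: c = 18+6 = 24
p=4,k=3: c = 24+7 = 31
p=4,k=4: c = 31+8 = 39
p=4,k=5: c = 39+9 = 48
p=5,k=2: c = 48+7 = 55
p=5,k=3: c = 55+8 = 63
p=5,k=4: c = 63+9 = 72
p=5,k=5: c = 72+10 = 82
p=5,k=6: c = 82+11 = 93

93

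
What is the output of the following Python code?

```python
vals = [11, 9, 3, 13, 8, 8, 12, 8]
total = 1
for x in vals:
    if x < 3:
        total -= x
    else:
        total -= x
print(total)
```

x=11: not <3, total = 1-11 = -10
x=9: not <3, total = (-10)-9 = -19
x=3: not <3, total = (-19)-3 = -22
x=13: not <3, total = (-22)-13 = -35
x=8: not <3, total = (-35)-8 = -43
x=8: not <3, total = (-43)-8 = -51
x=12: not <3, total = (-51)-12 = -63
x=8: not <3, total = (-63)-8 = -71

-71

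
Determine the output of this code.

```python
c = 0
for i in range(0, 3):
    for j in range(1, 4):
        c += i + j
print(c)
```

i=0,j=1: c = 0+1 = 1
i=0,j=2: c = 1+2 = 3
i=0,j=3: c = 3+3 = 6
i=1,j=1: c = 6+2 = 8
i=1,j=2: c = 8+3 = 11
i=1,j=3: c = 11+4 = 15
i=2,j=1: c = 15+3 = 18
i=2,j=2: c = 18+4 = 22
i=2,j=3: c = 22+5 = 27

27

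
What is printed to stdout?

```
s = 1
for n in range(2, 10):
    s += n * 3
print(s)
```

n=2: s = 1+2*3 = 7
n=3: s = 7+3*3 = 16
n=4: s = 16+4*3 = 28
n=5: s = 28+5*3 = 43
n=6: s = 43+6*3 = 61
n=7: s = 61+7*3 = 82
n=8: s = 82+8*3 = 106
n=9: s = 106+9*3 = 133

133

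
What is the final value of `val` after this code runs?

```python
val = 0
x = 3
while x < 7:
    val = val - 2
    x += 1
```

-8

x=3: val = 0-2 = -2
x=4: val = (-2)-2 = -4
x=5: val = (-4)-2 = -6
x=6: val = (-6)-2 = -8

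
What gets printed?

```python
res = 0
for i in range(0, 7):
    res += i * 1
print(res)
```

21

i=0: res = 0+0*1 = 0
i=1: res = 0+1*1 = 1
i=2: res = 1+2*1 = 3
i=3: res = 3+3*1 = 6
i=4: res = 6+4*1 = 10
i=5: res = 10+5*1 = 15
i=6: res = 15+6*1 = 21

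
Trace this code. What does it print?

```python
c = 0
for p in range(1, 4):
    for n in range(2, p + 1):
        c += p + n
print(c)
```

p=2,n=2: c = 0+4 = 4
p=3,n=2: c = 4+5 = 9
p=3,n=3: c = 9+6 = 15

15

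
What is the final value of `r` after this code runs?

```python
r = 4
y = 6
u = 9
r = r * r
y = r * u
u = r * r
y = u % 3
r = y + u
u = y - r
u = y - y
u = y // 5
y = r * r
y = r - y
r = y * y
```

4328587264

r = 4*4 = 16
y = 16*9 = 144
u = 16*16 = 256
y = 256%3 = 1
r = 1+256 = 257
u = 1-257 = -256
u = 1-1 = 0
u = 1//5 = 0
y = 257*257 = 66049
y = 257-66049 = -65792
r = (-65792)*(-65792) = 4328587264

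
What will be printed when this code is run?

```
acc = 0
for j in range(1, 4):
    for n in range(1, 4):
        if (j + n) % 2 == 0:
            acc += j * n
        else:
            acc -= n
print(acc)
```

j=1,n=1: even sum, acc = 0+1 = 1
j=1,n=2: odd sum, acc = 1-2 = -1
j=1,n=3: even sum, acc = (-1)+3 = 2
j=2,n=1: odd sum, acc = 2-1 = 1
j=2,n=2: even sum, acc = 1+4 = 5
j=2,n=3: odd sum, acc = 5-3 = 2
j=3,n=1: even sum, acc = 2+3 = 5
j=3,n=2: odd sum, acc = 5-2 = 3
j=3,n=3: even sum, acc = 3+9 = 12

12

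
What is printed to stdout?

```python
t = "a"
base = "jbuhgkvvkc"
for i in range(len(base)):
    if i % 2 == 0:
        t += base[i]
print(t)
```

ajugvk

i=0: add 'j' → 'aj'
i=1: skip
i=2: add 'u' → 'aju'
i=3: skip
i=4: add 'g' → 'ajug'
i=5: skip
i=6: add 'v' → 'ajugv'
i=7: skip
i=8: add 'k' → 'ajugvk'
i=9: skip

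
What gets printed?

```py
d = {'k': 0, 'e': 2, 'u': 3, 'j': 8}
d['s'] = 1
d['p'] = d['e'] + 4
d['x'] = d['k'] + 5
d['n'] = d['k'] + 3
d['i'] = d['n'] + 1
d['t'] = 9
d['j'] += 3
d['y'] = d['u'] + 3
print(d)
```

{'k': 0, 'e': 2, 'u': 3, 'j': 11, 's': 1, 'p': 6, 'x': 5, 'n': 3, 'i': 4, 't': 9, 'y': 6}

d['s'] = 1 → {'k': 0, 'e': 2, 'u': 3, 'j': 8, 's': 1}
d['p'] = d['e']+4 = 6 → {'k': 0, 'e': 2, 'u': 3, 'j': 8, 's': 1, 'p': 6}
d['x'] = d['k']+5 = 5 → {'k': 0, 'e': 2, 'u': 3, 'j': 8, 's': 1, 'p': 6, 'x': 5}
d['n'] = d['k']+3 = 3 → {'k': 0, 'e': 2, 'u': 3, 'j': 8, 's': 1, 'p': 6, 'x': 5, 'n': 3}
d['i'] = d['n']+1 = 4 → {'k': 0, 'e': 2, 'u': 3, 'j': 8, 's': 1, 'p': 6, 'x': 5, 'n': 3, 'i': 4}
d['t'] = 9 → {'k': 0, 'e': 2, 'u': 3, 'j': 8, 's': 1, 'p': 6, 'x': 5, 'n': 3, 'i': 4, 't': 9}
d['j'] = 8+3 = 11 → {'k': 0, 'e': 2, 'u': 3, 'j': 11, 's': 1, 'p': 6, 'x': 5, 'n': 3, 'i': 4, 't': 9}
d['y'] = d['u']+3 = 6 → {'k': 0, 'e': 2, 'u': 3, 'j': 11, 's': 1, 'p': 6, 'x': 5, 'n': 3, 'i': 4, 't': 9, 'y': 6}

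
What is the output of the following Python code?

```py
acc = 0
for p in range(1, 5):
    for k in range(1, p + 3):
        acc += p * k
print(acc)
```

155

p=1,k=1: acc = 0+1 = 1
p=1,k=2: acc = 1+2 = 3
p=1,k=3: acc = 3+3 = 6
p=2,k=1: acc = 6+2 = 8
p=2,k=2: acc = 8+4 = 12
p=2,k=3: acc = 12+6 = 18
p=2,k=4: acc = 18+8 = 26
p=3,k=1: acc = 26+3 = 29
p=3,k=2: acc = 29+6 = 35
p=3,k=3: acc = 35+9 = 44
p=3,k=4: acc = 44+12 = 56
p=3,k=5: acc = 56+15 = 71
p=4,k=1: acc = 71+4 = 75
p=4,k=2: acc = 75+8 = 83
p=4,k=3: acc = 83+12 = 95
p=4,k=4: acc = 95+16 = 111
p=4,k=5: acc = 111+20 = 131
p=4,k=6: acc = 131+24 = 155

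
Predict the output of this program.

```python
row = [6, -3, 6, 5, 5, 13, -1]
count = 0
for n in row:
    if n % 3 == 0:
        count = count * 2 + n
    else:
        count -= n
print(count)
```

n=6: %3==0, count = 0*2+6 = 6
n=-3: %3==0, count = 6*2+(-3) = 9
n=6: %3==0, count = 9*2+6 = 24
n=5: not %3==0, count = 24-5 = 19
n=5: not %3==0, count = 19-5 = 14
n=13: not %3==0, count = 14-13 = 1
n=-1: not %3==0, count = 1-(-1) = 2

2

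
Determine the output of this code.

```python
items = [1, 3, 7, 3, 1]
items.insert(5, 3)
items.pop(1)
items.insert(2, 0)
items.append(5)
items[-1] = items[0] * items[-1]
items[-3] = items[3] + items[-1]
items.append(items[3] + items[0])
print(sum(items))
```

insert 3 at 5 → [1, 3, 7, 3, 1, 3]
pop(1) removes 3 → [1, 7, 3, 1, 3]
insert 0 at 2 → [1, 7, 0, 3, 1, 3]
append 5 → [1, 7, 0, 3, 1, 3, 5]
items[-1] = items[0]*items[-1] = 1*5 = 5 → [1, 7, 0, 3, 1, 3, 5]
items[-3] = items[3]+items[-1] = 3+5 = 8 → [1, 7, 0, 3, 8, 3, 5]
append items[3]+items[0] = 3+1 = 4 → [1, 7, 0, 3, 8, 3, 5, 4]
sum = 31

31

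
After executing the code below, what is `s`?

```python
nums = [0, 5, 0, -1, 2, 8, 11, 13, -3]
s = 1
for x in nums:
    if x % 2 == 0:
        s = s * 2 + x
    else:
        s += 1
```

x=0: even, s = 1*2+0 = 2
x=5: not even, s = 2+1 = 3
x=0: even, s = 3*2+0 = 6
x=-1: not even, s = 6+1 = 7
x=2: even, s = 7*2+2 = 16
x=8: even, s = 16*2+8 = 40
x=11: not even, s = 40+1 = 41
x=13: not even, s = 41+1 = 42
x=-3: not even, s = 42+1 = 43

43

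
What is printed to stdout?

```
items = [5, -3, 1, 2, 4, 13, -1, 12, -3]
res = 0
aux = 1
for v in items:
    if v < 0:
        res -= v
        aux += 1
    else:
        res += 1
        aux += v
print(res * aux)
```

v=5: not <0, res = 0+1 = 1; aux=6
v=-3: <0, res = 1-(-3) = 4; aux=7
v=1: not <0, res = 4+1 = 5; aux=8
v=2: not <0, res = 5+1 = 6; aux=10
v=4: not <0, res = 6+1 = 7; aux=14
v=13: not <0, res = 7+1 = 8; aux=27
v=-1: <0, res = 8-(-1) = 9; aux=28
v=12: not <0, res = 9+1 = 10; aux=40
v=-3: <0, res = 10-(-3) = 13; aux=41
res*aux = 13*41 = 533

533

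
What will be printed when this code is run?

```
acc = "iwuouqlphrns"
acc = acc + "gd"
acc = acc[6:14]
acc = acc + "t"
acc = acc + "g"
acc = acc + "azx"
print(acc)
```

+ 'gd' → 'iwuouqlphrnsgd'
slice [6:14] → 'lphrnsgd'
+ 't' → 'lphrnsgdt'
+ 'g' → 'lphrnsgdtg'
+ 'azx' → 'lphrnsgdtgazx'

lphrnsgdtgazx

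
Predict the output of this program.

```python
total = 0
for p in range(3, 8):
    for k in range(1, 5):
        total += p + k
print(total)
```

150

p=3,k=1: total = 0+4 = 4
p=3,k=2: total = 4+5 = 9
p=3,k=3: total = 9+6 = 15
p=3,k=4: total = 15+7 = 22
p=4,k=1: total = 22+5 = 27
p=4,k=2: total = 27+6 = 33
p=4,k=3: total = 33+7 = 40
p=4,k=4: total = 40+8 = 48
p=5,k=1: total = 48+6 = 54
p=5,k=2: total = 54+7 = 61
p=5,k=3: total = 61+8 = 69
p=5,k=4: total = 69+9 = 78
p=6,k=1: total = 78+7 = 85
p=6,k=2: total = 85+8 = 93
p=6,k=3: total = 93+9 = 102
p=6,k=4: total = 102+10 = 112
p=7,k=1: total = 112+8 = 120
p=7,k=2: total = 120+9 = 129
p=7,k=3: total = 129+10 = 139
p=7,k=4: total = 139+11 = 150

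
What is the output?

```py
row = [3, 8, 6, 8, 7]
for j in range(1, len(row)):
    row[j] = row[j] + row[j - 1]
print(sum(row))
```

j=1: row[1] = 8+3 = 11 → [3, 11, 6, 8, 7]
j=2: row[2] = 6+11 = 17 → [3, 11, 17, 8, 7]
j=3: row[3] = 8+17 = 25 → [3, 11, 17, 25, 7]
j=4: row[4] = 7+25 = 32 → [3, 11, 17, 25, 32]
sum = 88

88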